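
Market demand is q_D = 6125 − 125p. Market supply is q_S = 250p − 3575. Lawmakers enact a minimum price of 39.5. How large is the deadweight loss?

In inverse form: demand p = 49 − 0.008q, supply p = 14.3 + 0.004q.
Competitive equilibrium: 49 − 0.008q = 14.3 + 0.004q → q* = 2891.6667, p* = 25.8667.
At the floor p = 39.5, quantity demanded = (49 − 39.5)/0.008 = 1187.5.
Sellers' marginal cost at q' = 1187.5: 14.3 + 0.004·1187.5 = 19.05.
Δq = 2891.6667 − 1187.5 = 1704.1667; wedge = 39.5 − 19.05 = 20.45.
The triangle = ½ × 1704.1667 × 20.45 = 17425.10.

17425.10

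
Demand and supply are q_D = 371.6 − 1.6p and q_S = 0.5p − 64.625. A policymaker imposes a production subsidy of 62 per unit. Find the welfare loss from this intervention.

In inverse form: demand p = 232.25 − 0.625q, supply p = 129.25 + 2q.
Competitive equilibrium: 232.25 − 0.625q = 129.25 + 2q → q* = 39.2381, p* = 207.7262.
The subsidy lowers effective supply by 62: p = 67.25 + 2q.
New quantity: 232.25 − 0.625q = 67.25 + 2q → q' = 62.8571.
Overproduction Δq = 62.8571 − 39.2381 = 23.619; wedge = subsidy = 62.
DWL = ½ × 23.619 × 62 = 732.19.

732.19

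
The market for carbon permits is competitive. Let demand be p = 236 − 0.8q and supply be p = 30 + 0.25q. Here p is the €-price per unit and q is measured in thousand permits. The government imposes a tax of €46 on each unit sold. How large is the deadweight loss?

Competitive equilibrium: 236 − 0.8q = 30 + 0.25q → q* = 196.1905, p* = 79.0476.
With the tax, the buyer price exceeds the seller price by 46: (236 − 0.8q) − (30 + 0.25q) = 46 → q' = 152.381.
Δq = 196.1905 − 152.381 = 43.8095; the wedge equals the tax, 46.
DWL = ½ × 43.8095 × 46 = €1007.62 thousand.

€1007.62 thousand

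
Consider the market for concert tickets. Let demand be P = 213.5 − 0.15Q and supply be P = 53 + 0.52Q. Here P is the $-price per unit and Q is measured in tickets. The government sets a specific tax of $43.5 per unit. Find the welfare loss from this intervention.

Competitive equilibrium: 213.5 − 0.15Q = 53 + 0.52Q → Q* = 239.5522, P* = 177.5672.
With the tax, the buyer price exceeds the seller price by 43.5: (213.5 − 0.15Q) − (53 + 0.52Q) = 43.5 → Q' = 174.6269.
ΔQ = 239.5522 − 174.6269 = 64.9253; the wedge equals the tax, 43.5.
DWL = ½ × 64.9253 × 43.5 = $1412.13.

$1412.13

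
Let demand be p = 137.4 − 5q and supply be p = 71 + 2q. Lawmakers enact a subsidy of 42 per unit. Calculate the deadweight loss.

Competitive equilibrium: 137.4 − 5q = 71 + 2q → q* = 9.4857, p* = 89.9714.
The subsidy lowers effective supply by 42: p = 29 + 2q.
New quantity: 137.4 − 5q = 29 + 2q → q' = 15.4857.
Overproduction Δq = 15.4857 − 9.4857 = 6; wedge = subsidy = 42.
Welfare loss = ½ × 6 × 42 = 126.

126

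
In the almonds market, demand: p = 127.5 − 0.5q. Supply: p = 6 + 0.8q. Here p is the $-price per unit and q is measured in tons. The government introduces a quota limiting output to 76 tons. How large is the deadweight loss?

$198.19

Competitive equilibrium: 127.5 − 0.5q = 6 + 0.8q → q* = 93.4615, p* = 80.7692.
At q = 76: demand price = 127.5 − 0.5·76 = 89.5; supply price = 6 + 0.8·76 = 66.8.
Δq = 93.4615 − 76 = 17.4615; wedge = 89.5 − 66.8 = 22.7.
DWL = ½ × 17.4615 × 22.7 = $198.19.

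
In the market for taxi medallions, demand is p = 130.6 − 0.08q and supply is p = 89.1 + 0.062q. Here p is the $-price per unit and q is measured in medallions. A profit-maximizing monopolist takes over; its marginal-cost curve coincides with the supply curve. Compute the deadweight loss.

$787.50

Competitive equilibrium: 130.6 − 0.08q = 89.1 + 0.062q → q* = 292.2535, p* = 107.2197.
Marginal revenue: MR = 130.6 − 0.16q. Set MR = MC: 130.6 − 0.16q = 89.1 + 0.062q → q_m = 186.9369.
Price p_m = 130.6 − 0.08·186.9369 = 115.645; MC(q_m) = 89.1 + 0.062·186.9369 = 100.6901.
Competitive q* = 292.2535, so Δq = 105.3166; wedge = 115.645 − 100.6901 = 14.9549.
Welfare loss = ½ × 105.3166 × 14.9549 = $787.50.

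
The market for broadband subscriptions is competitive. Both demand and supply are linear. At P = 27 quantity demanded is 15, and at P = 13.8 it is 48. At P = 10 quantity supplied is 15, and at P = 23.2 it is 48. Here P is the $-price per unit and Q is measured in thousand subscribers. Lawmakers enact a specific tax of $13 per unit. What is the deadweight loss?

$105.625 thousand

Demand slope = (13.8 − 27)/(48 − 15) = −0.4, so P = 33 − 0.4Q.
Supply slope = (23.2 − 10)/(48 − 15) = 0.4, so P = 4 + 0.4Q.
Competitive equilibrium: 33 − 0.4Q = 4 + 0.4Q → Q* = 36.25, P* = 18.5.
With the tax, the buyer price exceeds the seller price by 13: (33 − 0.4Q) − (4 + 0.4Q) = 13 → Q' = 20.
ΔQ = 36.25 − 20 = 16.25; the wedge equals the tax, 13.
Welfare loss = ½ × 16.25 × 13 = $105.625 thousand.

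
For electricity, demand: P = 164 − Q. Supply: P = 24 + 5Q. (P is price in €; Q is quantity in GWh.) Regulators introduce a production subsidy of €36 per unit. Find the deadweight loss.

Competitive equilibrium: 164 − Q = 24 + 5Q → Q* = 23.3333, P* = 140.6667.
The subsidy lowers effective supply by 36: P = 5Q − 12.
New quantity: 164 − Q = 5Q − 12 → Q' = 29.3333.
Overproduction ΔQ = 29.3333 − 23.3333 = 6; wedge = subsidy = 36.
Deadweight loss = ½ × 6 × 36 = €108.

€108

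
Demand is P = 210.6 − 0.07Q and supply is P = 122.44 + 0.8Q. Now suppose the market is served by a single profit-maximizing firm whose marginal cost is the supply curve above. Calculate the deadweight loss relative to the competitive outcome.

Competitive equilibrium: 210.6 − 0.07Q = 122.44 + 0.8Q → Q* = 101.3333, P* = 203.5067.
Marginal revenue: MR = 210.6 − 0.14Q. Set MR = MC: 210.6 − 0.14Q = 122.44 + 0.8Q → Q_m = 93.7872.
Price P_m = 210.6 − 0.07·93.7872 = 204.0349; MC(Q_m) = 122.44 + 0.8·93.7872 = 197.4698.
Competitive Q* = 101.3333, so ΔQ = 7.5461; wedge = 204.0349 − 197.4698 = 6.5651.
Welfare loss = ½ × 7.5461 × 6.5651 = 24.77.

24.77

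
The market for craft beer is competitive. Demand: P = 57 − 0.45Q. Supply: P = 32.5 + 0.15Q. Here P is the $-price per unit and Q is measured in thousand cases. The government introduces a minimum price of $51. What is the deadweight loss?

$226.875 thousand

Competitive equilibrium: 57 − 0.45Q = 32.5 + 0.15Q → Q* = 40.8333, P* = 38.625.
At the floor P = 51, quantity demanded = (57 − 51)/0.45 = 13.3333.
Sellers' marginal cost at Q' = 13.3333: 32.5 + 0.15·13.3333 = 34.5.
ΔQ = 40.8333 − 13.3333 = 27.5; wedge = 51 − 34.5 = 16.5.
Deadweight loss = ½ × 27.5 × 16.5 = $226.875 thousand.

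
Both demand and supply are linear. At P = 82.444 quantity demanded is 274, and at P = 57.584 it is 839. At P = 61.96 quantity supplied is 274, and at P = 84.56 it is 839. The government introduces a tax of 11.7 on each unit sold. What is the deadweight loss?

Demand slope = (57.584 − 82.444)/(839 − 274) = −0.044, so P = 94.5 − 0.044Q.
Supply slope = (84.56 − 61.96)/(839 − 274) = 0.04, so P = 51 + 0.04Q.
Competitive equilibrium: 94.5 − 0.044Q = 51 + 0.04Q → Q* = 517.8571, P* = 71.7143.
With the tax, the buyer price exceeds the seller price by 11.7: (94.5 − 0.044Q) − (51 + 0.04Q) = 11.7 → Q' = 378.5714.
ΔQ = 517.8571 − 378.5714 = 139.2857; the wedge equals the tax, 11.7.
The triangle = ½ × 139.2857 × 11.7 = 814.82.

814.82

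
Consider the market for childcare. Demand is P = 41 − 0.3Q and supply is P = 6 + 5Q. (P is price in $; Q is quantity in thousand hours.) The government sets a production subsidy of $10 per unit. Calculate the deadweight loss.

Competitive equilibrium: 41 − 0.3Q = 6 + 5Q → Q* = 6.6038, P* = 39.0189.
The subsidy lowers effective supply by 10: P = 5Q − 4.
New quantity: 41 − 0.3Q = 5Q − 4 → Q' = 8.4906.
Overproduction ΔQ = 8.4906 − 6.6038 = 1.8868; wedge = subsidy = 10.
DWL = ½ × 1.8868 × 10 = $9.43 thousand.

$9.43 thousand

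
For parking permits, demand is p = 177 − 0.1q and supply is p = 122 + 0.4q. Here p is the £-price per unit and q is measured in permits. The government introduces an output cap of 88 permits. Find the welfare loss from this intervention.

£121

Competitive equilibrium: 177 − 0.1q = 122 + 0.4q → q* = 110, p* = 166.
At q = 88: demand price = 177 − 0.1·88 = 168.2; supply price = 122 + 0.4·88 = 157.2.
Δq = 110 − 88 = 22; wedge = 168.2 − 157.2 = 11.
Welfare loss = ½ × 22 × 11 = £121.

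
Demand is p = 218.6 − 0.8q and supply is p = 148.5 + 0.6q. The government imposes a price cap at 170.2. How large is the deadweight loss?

135.34

Competitive equilibrium: 218.6 − 0.8q = 148.5 + 0.6q → q* = 50.0714, p* = 178.5429.
At the ceiling p = 170.2, quantity supplied = (170.2 − 148.5)/0.6 = 36.1667.
Willingness to pay at q' = 36.1667: 218.6 − 0.8·36.1667 = 189.6666.
Δq = 50.0714 − 36.1667 = 13.9047; wedge = 189.6666 − 170.2 = 19.4666.
DWL = ½ × 13.9047 × 19.4666 = 135.34.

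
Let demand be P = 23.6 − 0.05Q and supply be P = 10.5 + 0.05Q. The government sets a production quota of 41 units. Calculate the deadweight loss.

Competitive equilibrium: 23.6 − 0.05Q = 10.5 + 0.05Q → Q* = 131, P* = 17.05.
At Q = 41: demand price = 23.6 − 0.05·41 = 21.55; supply price = 10.5 + 0.05·41 = 12.55.
ΔQ = 131 − 41 = 90; wedge = 21.55 − 12.55 = 9.
The triangle = ½ × 90 × 9 = 405.

405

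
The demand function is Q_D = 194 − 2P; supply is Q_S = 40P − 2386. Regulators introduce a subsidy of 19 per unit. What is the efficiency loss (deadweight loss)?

343.81

In inverse form: demand P = 97 − 0.5Q, supply P = 59.65 + 0.025Q.
Competitive equilibrium: 97 − 0.5Q = 59.65 + 0.025Q → Q* = 71.1429, P* = 61.4286.
The subsidy lowers effective supply by 19: P = 40.65 + 0.025Q.
New quantity: 97 − 0.5Q = 40.65 + 0.025Q → Q' = 107.3333.
Overproduction ΔQ = 107.3333 − 71.1429 = 36.1904; wedge = subsidy = 19.
Welfare loss = ½ × 36.1904 × 19 = 343.81.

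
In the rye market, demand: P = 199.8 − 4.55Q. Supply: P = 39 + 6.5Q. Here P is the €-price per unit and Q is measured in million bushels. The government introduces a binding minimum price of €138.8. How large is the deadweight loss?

Competitive equilibrium: 199.8 − 4.55Q = 39 + 6.5Q → Q* = 14.552, P* = 133.5882.
At the floor P = 138.8, quantity demanded = (199.8 − 138.8)/4.55 = 13.4066.
Sellers' marginal cost at Q' = 13.4066: 39 + 6.5·13.4066 = 126.1429.
ΔQ = 14.552 − 13.4066 = 1.1454; wedge = 138.8 − 126.1429 = 12.6571.
DWL = ½ × 1.1454 × 12.6571 = €7.25 million.

€7.25 million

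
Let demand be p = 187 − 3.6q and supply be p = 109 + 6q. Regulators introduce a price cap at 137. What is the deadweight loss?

57.41

Competitive equilibrium: 187 − 3.6q = 109 + 6q → q* = 8.125, p* = 157.75.
At the ceiling p = 137, quantity supplied = (137 − 109)/6 = 4.6667.
Willingness to pay at q' = 4.6667: 187 − 3.6·4.6667 = 170.1999.
Δq = 8.125 − 4.6667 = 3.4583; wedge = 170.1999 − 137 = 33.1999.
DWL = ½ × 3.4583 × 33.1999 = 57.41.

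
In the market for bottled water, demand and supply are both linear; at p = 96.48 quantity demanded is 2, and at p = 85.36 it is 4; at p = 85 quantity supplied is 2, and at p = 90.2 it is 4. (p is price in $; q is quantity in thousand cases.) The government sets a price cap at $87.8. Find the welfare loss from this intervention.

Demand slope = (85.36 − 96.48)/(4 − 2) = −5.56, so p = 107.6 − 5.56q.
Supply slope = (90.2 − 85)/(4 − 2) = 2.6, so p = 79.8 + 2.6q.
Competitive equilibrium: 107.6 − 5.56q = 79.8 + 2.6q → q* = 3.4069, p* = 88.6578.
At the ceiling p = 87.8, quantity supplied = (87.8 − 79.8)/2.6 = 3.0769.
Willingness to pay at q' = 3.0769: 107.6 − 5.56·3.0769 = 90.4924.
Δq = 3.4069 − 3.0769 = 0.33; wedge = 90.4924 − 87.8 = 2.6924.
Welfare loss = ½ × 0.33 × 2.6924 = $0.44 thousand.

$0.44 thousand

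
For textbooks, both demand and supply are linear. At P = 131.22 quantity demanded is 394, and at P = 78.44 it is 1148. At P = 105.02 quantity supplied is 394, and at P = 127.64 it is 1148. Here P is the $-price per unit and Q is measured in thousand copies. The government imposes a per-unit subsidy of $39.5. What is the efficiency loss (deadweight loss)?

Demand slope = (78.44 − 131.22)/(1148 − 394) = −0.07, so P = 158.8 − 0.07Q.
Supply slope = (127.64 − 105.02)/(1148 − 394) = 0.03, so P = 93.2 + 0.03Q.
Competitive equilibrium: 158.8 − 0.07Q = 93.2 + 0.03Q → Q* = 656, P* = 112.88.
The subsidy lowers effective supply by 39.5: P = 53.7 + 0.03Q.
New quantity: 158.8 − 0.07Q = 53.7 + 0.03Q → Q' = 1051.
Overproduction ΔQ = 1051 − 656 = 395; wedge = subsidy = 39.5.
Welfare loss = ½ × 395 × 39.5 = $7801.25 thousand.

$7801.25 thousand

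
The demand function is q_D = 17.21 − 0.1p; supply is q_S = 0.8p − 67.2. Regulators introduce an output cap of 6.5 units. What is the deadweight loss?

In inverse form: demand p = 172.1 − 10q, supply p = 84 + 1.25q.
Competitive equilibrium: 172.1 − 10q = 84 + 1.25q → q* = 7.8311, p* = 93.7889.
At q = 6.5: demand price = 172.1 − 10·6.5 = 107.1; supply price = 84 + 1.25·6.5 = 92.125.
Δq = 7.8311 − 6.5 = 1.3311; wedge = 107.1 − 92.125 = 14.975.
Deadweight loss = ½ × 1.3311 × 14.975 = 9.97.

9.97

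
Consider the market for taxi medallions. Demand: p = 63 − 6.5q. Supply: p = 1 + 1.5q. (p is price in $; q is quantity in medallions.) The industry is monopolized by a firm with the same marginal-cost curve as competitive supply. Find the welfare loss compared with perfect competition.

$48.28

Competitive equilibrium: 63 − 6.5q = 1 + 1.5q → q* = 7.75, p* = 12.625.
Marginal revenue: MR = 63 − 13q. Set MR = MC: 63 − 13q = 1 + 1.5q → q_m = 4.2759.
Price p_m = 63 − 6.5·4.2759 = 35.2067; MC(q_m) = 1 + 1.5·4.2759 = 7.4139.
Competitive q* = 7.75, so Δq = 3.4741; wedge = 35.2067 − 7.4139 = 27.7928.
Deadweight loss = ½ × 3.4741 × 27.7928 = $48.28.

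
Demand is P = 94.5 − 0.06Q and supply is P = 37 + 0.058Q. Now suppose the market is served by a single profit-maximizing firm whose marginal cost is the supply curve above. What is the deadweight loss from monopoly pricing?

1591.79

Competitive equilibrium: 94.5 − 0.06Q = 37 + 0.058Q → Q* = 487.2881, P* = 65.2627.
Marginal revenue: MR = 94.5 − 0.12Q. Set MR = MC: 94.5 − 0.12Q = 37 + 0.058Q → Q_m = 323.0337.
Price P_m = 94.5 − 0.06·323.0337 = 75.118; MC(Q_m) = 37 + 0.058·323.0337 = 55.736.
Competitive Q* = 487.2881, so ΔQ = 164.2544; wedge = 75.118 − 55.736 = 19.382.
Deadweight loss = ½ × 164.2544 × 19.382 = 1591.79.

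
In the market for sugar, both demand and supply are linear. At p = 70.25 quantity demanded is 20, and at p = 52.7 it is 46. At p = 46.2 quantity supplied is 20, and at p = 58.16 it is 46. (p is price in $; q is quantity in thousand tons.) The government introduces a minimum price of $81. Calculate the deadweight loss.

$781.76 thousand

Demand slope = (52.7 − 70.25)/(46 − 20) = −0.675, so p = 83.75 − 0.675q.
Supply slope = (58.16 − 46.2)/(46 − 20) = 0.46, so p = 37 + 0.46q.
Competitive equilibrium: 83.75 − 0.675q = 37 + 0.46q → q* = 41.1894, p* = 55.9471.
At the floor p = 81, quantity demanded = (83.75 − 81)/0.675 = 4.0741.
Sellers' marginal cost at q' = 4.0741: 37 + 0.46·4.0741 = 38.8741.
Δq = 41.1894 − 4.0741 = 37.1153; wedge = 81 − 38.8741 = 42.1259.
The triangle = ½ × 37.1153 × 42.1259 = $781.76 thousand.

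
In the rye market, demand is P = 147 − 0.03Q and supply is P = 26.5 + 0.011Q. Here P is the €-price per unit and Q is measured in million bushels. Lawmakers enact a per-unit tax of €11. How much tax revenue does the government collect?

Competitive equilibrium: 147 − 0.03Q = 26.5 + 0.011Q → Q* = 2939.0244, P* = 58.8293.
With the tax, the buyer price exceeds the seller price by 11: (147 − 0.03Q) − (26.5 + 0.011Q) = 11 → Q' = 2670.7317.
Tax revenue = 11 × 2670.7317 = €29378.05 million.

€29378.05 million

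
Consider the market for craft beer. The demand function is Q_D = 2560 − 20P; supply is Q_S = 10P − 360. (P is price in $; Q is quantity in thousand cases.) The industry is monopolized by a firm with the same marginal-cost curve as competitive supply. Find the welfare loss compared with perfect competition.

$1763.33 thousand

In inverse form: demand P = 128 − 0.05Q, supply P = 36 + 0.1Q.
Competitive equilibrium: 128 − 0.05Q = 36 + 0.1Q → Q* = 613.3333, P* = 97.3333.
Marginal revenue: MR = 128 − 0.1Q. Set MR = MC: 128 − 0.1Q = 36 + 0.1Q → Q_m = 460.
Price P_m = 128 − 0.05·460 = 105; MC(Q_m) = 36 + 0.1·460 = 82.
Competitive Q* = 613.3333, so ΔQ = 153.3333; wedge = 105 − 82 = 23.
Deadweight loss = ½ × 153.3333 × 23 = $1763.33 thousand.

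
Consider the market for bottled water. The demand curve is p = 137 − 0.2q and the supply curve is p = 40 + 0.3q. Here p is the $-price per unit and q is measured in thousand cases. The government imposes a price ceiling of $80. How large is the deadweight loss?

$920.11 thousand

Competitive equilibrium: 137 − 0.2q = 40 + 0.3q → q* = 194, p* = 98.2.
At the ceiling p = 80, quantity supplied = (80 − 40)/0.3 = 133.3333.
Willingness to pay at q' = 133.3333: 137 − 0.2·133.3333 = 110.3333.
Δq = 194 − 133.3333 = 60.6667; wedge = 110.3333 − 80 = 30.3333.
Deadweight loss = ½ × 60.6667 × 30.3333 = $920.11 thousand.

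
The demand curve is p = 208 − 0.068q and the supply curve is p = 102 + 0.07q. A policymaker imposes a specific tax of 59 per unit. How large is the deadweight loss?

12612.32

Competitive equilibrium: 208 − 0.068q = 102 + 0.07q → q* = 768.1159, p* = 155.7681.
With the tax, the buyer price exceeds the seller price by 59: (208 − 0.068q) − (102 + 0.07q) = 59 → q' = 340.5797.
Δq = 768.1159 − 340.5797 = 427.5362; the wedge equals the tax, 59.
The triangle = ½ × 427.5362 × 59 = 12612.32.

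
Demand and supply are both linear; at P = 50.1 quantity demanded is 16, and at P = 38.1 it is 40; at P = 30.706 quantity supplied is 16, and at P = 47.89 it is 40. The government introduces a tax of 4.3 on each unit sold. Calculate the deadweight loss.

7.60

Demand slope = (38.1 − 50.1)/(40 − 16) = −0.5, so P = 58.1 − 0.5Q.
Supply slope = (47.89 − 30.706)/(40 − 16) = 0.716, so P = 19.25 + 0.716Q.
Competitive equilibrium: 58.1 − 0.5Q = 19.25 + 0.716Q → Q* = 31.949, P* = 42.1255.
With the tax, the buyer price exceeds the seller price by 4.3: (58.1 − 0.5Q) − (19.25 + 0.716Q) = 4.3 → Q' = 28.4128.
ΔQ = 31.949 − 28.4128 = 3.5362; the wedge equals the tax, 4.3.
DWL = ½ × 3.5362 × 4.3 = 7.60.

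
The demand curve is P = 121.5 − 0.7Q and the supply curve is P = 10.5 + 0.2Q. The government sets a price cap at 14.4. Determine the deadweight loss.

Competitive equilibrium: 121.5 − 0.7Q = 10.5 + 0.2Q → Q* = 123.3333, P* = 35.1667.
At the ceiling P = 14.4, quantity supplied = (14.4 − 10.5)/0.2 = 19.5.
Willingness to pay at Q' = 19.5: 121.5 − 0.7·19.5 = 107.85.
ΔQ = 123.3333 − 19.5 = 103.8333; wedge = 107.85 − 14.4 = 93.45.
DWL = ½ × 103.8333 × 93.45 = 4851.61.

4851.61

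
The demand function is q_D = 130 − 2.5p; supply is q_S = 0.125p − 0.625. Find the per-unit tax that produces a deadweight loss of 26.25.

21

In inverse form: demand p = 52 − 0.4q, supply p = 5 + 8q.
Competitive equilibrium: 52 − 0.4q = 5 + 8q → q* = 5.5952, p* = 49.7619.
A tax t gives Δq = t/8.4 and wedge t, so DWL = t²/16.8.
t²/16.8 = 26.25 → t² = 441 → t = 21.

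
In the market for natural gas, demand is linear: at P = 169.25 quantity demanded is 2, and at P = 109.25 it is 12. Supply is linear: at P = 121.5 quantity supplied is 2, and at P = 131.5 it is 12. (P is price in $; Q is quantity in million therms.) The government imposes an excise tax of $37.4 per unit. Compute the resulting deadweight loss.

Demand slope = (109.25 − 169.25)/(12 − 2) = −6, so P = 181.25 − 6Q.
Supply slope = (131.5 − 121.5)/(12 − 2) = 1, so P = 119.5 + Q.
Competitive equilibrium: 181.25 − 6Q = 119.5 + Q → Q* = 8.8214, P* = 128.3214.
With the tax, the buyer price exceeds the seller price by 37.4: (181.25 − 6Q) − (119.5 + Q) = 37.4 → Q' = 3.4786.
ΔQ = 8.8214 − 3.4786 = 5.3428; the wedge equals the tax, 37.4.
Welfare loss = ½ × 5.3428 × 37.4 = $99.91 million.

$99.91 million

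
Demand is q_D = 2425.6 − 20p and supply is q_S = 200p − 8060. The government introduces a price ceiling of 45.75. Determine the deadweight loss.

4020.55

In inverse form: demand p = 121.28 − 0.05q, supply p = 40.3 + 0.005q.
Competitive equilibrium: 121.28 − 0.05q = 40.3 + 0.005q → q* = 1472.3636, p* = 47.6618.
At the ceiling p = 45.75, quantity supplied = (45.75 − 40.3)/0.005 = 1090.
Willingness to pay at q' = 1090: 121.28 − 0.05·1090 = 66.78.
Δq = 1472.3636 − 1090 = 382.3636; wedge = 66.78 − 45.75 = 21.03.
The triangle = ½ × 382.3636 × 21.03 = 4020.55.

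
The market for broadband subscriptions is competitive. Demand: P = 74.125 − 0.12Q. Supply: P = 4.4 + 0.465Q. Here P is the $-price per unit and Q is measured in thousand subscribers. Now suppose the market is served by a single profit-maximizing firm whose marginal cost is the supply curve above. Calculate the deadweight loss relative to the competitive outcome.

Competitive equilibrium: 74.125 − 0.12Q = 4.4 + 0.465Q → Q* = 119.188, P* = 59.8224.
Marginal revenue: MR = 74.125 − 0.24Q. Set MR = MC: 74.125 − 0.24Q = 4.4 + 0.465Q → Q_m = 98.9007.
Price P_m = 74.125 − 0.12·98.9007 = 62.2569; MC(Q_m) = 4.4 + 0.465·98.9007 = 50.3888.
Competitive Q* = 119.188, so ΔQ = 20.2873; wedge = 62.2569 − 50.3888 = 11.8681.
DWL = ½ × 20.2873 × 11.8681 = $120.39 thousand.

$120.39 thousand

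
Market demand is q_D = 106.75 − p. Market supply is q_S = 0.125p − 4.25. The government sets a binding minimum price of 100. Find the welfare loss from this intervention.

8

In inverse form: demand p = 106.75 − q, supply p = 34 + 8q.
Competitive equilibrium: 106.75 − q = 34 + 8q → q* = 8.0833, p* = 98.6667.
At the floor p = 100, quantity demanded = (106.75 − 100)/1 = 6.75.
Sellers' marginal cost at q' = 6.75: 34 + 8·6.75 = 88.
Δq = 8.0833 − 6.75 = 1.3333; wedge = 100 − 88 = 12.
Deadweight loss = ½ × 1.3333 × 12 = 8.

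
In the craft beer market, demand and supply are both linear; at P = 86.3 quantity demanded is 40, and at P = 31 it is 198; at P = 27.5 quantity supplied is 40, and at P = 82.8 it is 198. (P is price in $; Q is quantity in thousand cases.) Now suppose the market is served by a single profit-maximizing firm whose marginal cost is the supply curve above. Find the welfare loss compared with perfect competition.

Demand slope = (31 − 86.3)/(198 − 40) = −0.35, so P = 100.3 − 0.35Q.
Supply slope = (82.8 − 27.5)/(198 − 40) = 0.35, so P = 13.5 + 0.35Q.
Competitive equilibrium: 100.3 − 0.35Q = 13.5 + 0.35Q → Q* = 124, P* = 56.9.
Marginal revenue: MR = 100.3 − 0.7Q. Set MR = MC: 100.3 − 0.7Q = 13.5 + 0.35Q → Q_m = 82.6667.
Price P_m = 100.3 − 0.35·82.6667 = 71.3667; MC(Q_m) = 13.5 + 0.35·82.6667 = 42.4333.
Competitive Q* = 124, so ΔQ = 41.3333; wedge = 71.3667 − 42.4333 = 28.9334.
The triangle = ½ × 41.3333 × 28.9334 = $597.96 thousand.

$597.96 thousand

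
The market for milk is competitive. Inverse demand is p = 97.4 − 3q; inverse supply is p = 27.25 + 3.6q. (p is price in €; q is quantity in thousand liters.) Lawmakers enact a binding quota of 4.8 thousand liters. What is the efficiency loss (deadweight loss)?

Competitive equilibrium: 97.4 − 3q = 27.25 + 3.6q → q* = 10.6288, p* = 65.5136.
At q = 4.8: demand price = 97.4 − 3·4.8 = 83; supply price = 27.25 + 3.6·4.8 = 44.53.
Δq = 10.6288 − 4.8 = 5.8288; wedge = 83 − 44.53 = 38.47.
The triangle = ½ × 5.8288 × 38.47 = €112.12 thousand.

€112.12 thousand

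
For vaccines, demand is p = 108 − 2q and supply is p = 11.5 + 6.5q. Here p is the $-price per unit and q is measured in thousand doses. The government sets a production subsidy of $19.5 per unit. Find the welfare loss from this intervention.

$22.37 thousand

Competitive equilibrium: 108 − 2q = 11.5 + 6.5q → q* = 11.3529, p* = 85.2941.
The subsidy lowers effective supply by 19.5: p = 6.5q − 8.
New quantity: 108 − 2q = 6.5q − 8 → q' = 13.6471.
Overproduction Δq = 13.6471 − 11.3529 = 2.2942; wedge = subsidy = 19.5.
DWL = ½ × 2.2942 × 19.5 = $22.37 thousand.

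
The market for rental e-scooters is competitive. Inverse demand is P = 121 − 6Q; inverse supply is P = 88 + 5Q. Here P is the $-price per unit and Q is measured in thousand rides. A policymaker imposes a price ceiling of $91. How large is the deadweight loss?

$31.68 thousand

Competitive equilibrium: 121 − 6Q = 88 + 5Q → Q* = 3, P* = 103.
At the ceiling P = 91, quantity supplied = (91 − 88)/5 = 0.6.
Willingness to pay at Q' = 0.6: 121 − 6·0.6 = 117.4.
ΔQ = 3 − 0.6 = 2.4; wedge = 117.4 − 91 = 26.4.
The triangle = ½ × 2.4 × 26.4 = $31.68 thousand.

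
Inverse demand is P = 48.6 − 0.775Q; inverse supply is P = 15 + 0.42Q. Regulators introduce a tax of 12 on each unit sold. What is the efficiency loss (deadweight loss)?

Competitive equilibrium: 48.6 − 0.775Q = 15 + 0.42Q → Q* = 28.1172, P* = 26.8092.
With the tax, the buyer price exceeds the seller price by 12: (48.6 − 0.775Q) − (15 + 0.42Q) = 12 → Q' = 18.0753.
ΔQ = 28.1172 − 18.0753 = 10.0419; the wedge equals the tax, 12.
DWL = ½ × 10.0419 × 12 = 60.25.

60.25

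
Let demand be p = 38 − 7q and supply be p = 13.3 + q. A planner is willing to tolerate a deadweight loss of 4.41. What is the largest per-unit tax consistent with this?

Competitive equilibrium: 38 − 7q = 13.3 + q → q* = 3.0875, p* = 16.3875.
A tax t gives Δq = t/8 and wedge t, so DWL = t²/16.
t²/16 = 4.41 → t² = 70.56 → t = 8.4.

8.4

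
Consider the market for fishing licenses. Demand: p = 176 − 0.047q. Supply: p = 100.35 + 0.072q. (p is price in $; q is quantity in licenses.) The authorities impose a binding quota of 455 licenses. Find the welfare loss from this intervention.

$1943.13

Competitive equilibrium: 176 − 0.047q = 100.35 + 0.072q → q* = 635.7143, p* = 146.1214.
At q = 455: demand price = 176 − 0.047·455 = 154.615; supply price = 100.35 + 0.072·455 = 133.11.
Δq = 635.7143 − 455 = 180.7143; wedge = 154.615 − 133.11 = 21.505.
The triangle = ½ × 180.7143 × 21.505 = $1943.13.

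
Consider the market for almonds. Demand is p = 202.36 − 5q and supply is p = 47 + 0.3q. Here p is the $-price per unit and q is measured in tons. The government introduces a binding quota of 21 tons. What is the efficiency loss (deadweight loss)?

$183.14

Competitive equilibrium: 202.36 − 5q = 47 + 0.3q → q* = 29.3132, p* = 55.794.
At q = 21: demand price = 202.36 − 5·21 = 97.36; supply price = 47 + 0.3·21 = 53.3.
Δq = 29.3132 − 21 = 8.3132; wedge = 97.36 − 53.3 = 44.06.
DWL = ½ × 8.3132 × 44.06 = $183.14.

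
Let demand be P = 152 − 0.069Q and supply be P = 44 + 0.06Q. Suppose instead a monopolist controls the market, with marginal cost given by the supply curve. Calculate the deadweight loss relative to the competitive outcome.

5490.29

Competitive equilibrium: 152 − 0.069Q = 44 + 0.06Q → Q* = 837.2093, P* = 94.2326.
Marginal revenue: MR = 152 − 0.138Q. Set MR = MC: 152 − 0.138Q = 44 + 0.06Q → Q_m = 545.4545.
Price P_m = 152 − 0.069·545.4545 = 114.3636; MC(Q_m) = 44 + 0.06·545.4545 = 76.7273.
Competitive Q* = 837.2093, so ΔQ = 291.7548; wedge = 114.3636 − 76.7273 = 37.6363.
DWL = ½ × 291.7548 × 37.6363 = 5490.29.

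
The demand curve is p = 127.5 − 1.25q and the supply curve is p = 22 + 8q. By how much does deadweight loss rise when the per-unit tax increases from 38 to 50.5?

Competitive equilibrium: 127.5 − 1.25q = 22 + 8q → q* = 11.4054, p* = 113.2432.
For a per-unit tax t: Δq = t/9.25, so DWL = ½·t·(t/9.25) = t²/18.5.
At t = 38: DWL = 78.054. At t = 50.5: DWL = 137.851.
Increase = 137.851 − 78.054 = 59.80.

59.80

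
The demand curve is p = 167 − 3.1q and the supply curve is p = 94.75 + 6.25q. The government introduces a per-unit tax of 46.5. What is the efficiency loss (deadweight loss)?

115.63

Competitive equilibrium: 167 − 3.1q = 94.75 + 6.25q → q* = 7.7273, p* = 143.0455.
With the tax, the buyer price exceeds the seller price by 46.5: (167 − 3.1q) − (94.75 + 6.25q) = 46.5 → q' = 2.754.
Δq = 7.7273 − 2.754 = 4.9733; the wedge equals the tax, 46.5.
Welfare loss = ½ × 4.9733 × 46.5 = 115.63.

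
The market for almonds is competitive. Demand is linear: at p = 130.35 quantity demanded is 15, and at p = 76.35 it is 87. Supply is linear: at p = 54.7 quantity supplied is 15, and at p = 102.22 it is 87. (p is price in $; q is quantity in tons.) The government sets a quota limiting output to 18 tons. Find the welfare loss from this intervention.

$1808.80

Demand slope = (76.35 − 130.35)/(87 − 15) = −0.75, so p = 141.6 − 0.75q.
Supply slope = (102.22 − 54.7)/(87 − 15) = 0.66, so p = 44.8 + 0.66q.
Competitive equilibrium: 141.6 − 0.75q = 44.8 + 0.66q → q* = 68.6525, p* = 90.1106.
At q = 18: demand price = 141.6 − 0.75·18 = 128.1; supply price = 44.8 + 0.66·18 = 56.68.
Δq = 68.6525 − 18 = 50.6525; wedge = 128.1 − 56.68 = 71.42.
Welfare loss = ½ × 50.6525 × 71.42 = $1808.80.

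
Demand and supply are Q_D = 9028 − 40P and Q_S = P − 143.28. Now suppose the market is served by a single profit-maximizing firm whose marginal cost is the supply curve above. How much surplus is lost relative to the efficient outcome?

1.88

In inverse form: demand P = 225.7 − 0.025Q, supply P = 143.28 + Q.
Competitive equilibrium: 225.7 − 0.025Q = 143.28 + Q → Q* = 80.4098, P* = 223.6898.
Marginal revenue: MR = 225.7 − 0.05Q. Set MR = MC: 225.7 − 0.05Q = 143.28 + Q → Q_m = 78.4952.
Price P_m = 225.7 − 0.025·78.4952 = 223.7376; MC(Q_m) = 143.28 + 1·78.4952 = 221.7752.
Competitive Q* = 80.4098, so ΔQ = 1.9146; wedge = 223.7376 − 221.7752 = 1.9624.
Welfare loss = ½ × 1.9146 × 1.9624 = 1.88.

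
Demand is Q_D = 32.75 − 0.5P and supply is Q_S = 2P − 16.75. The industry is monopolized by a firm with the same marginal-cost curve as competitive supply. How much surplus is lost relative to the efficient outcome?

128.92

In inverse form: demand P = 65.5 − 2Q, supply P = 8.375 + 0.5Q.
Competitive equilibrium: 65.5 − 2Q = 8.375 + 0.5Q → Q* = 22.85, P* = 19.8.
Marginal revenue: MR = 65.5 − 4Q. Set MR = MC: 65.5 − 4Q = 8.375 + 0.5Q → Q_m = 12.6944.
Price P_m = 65.5 − 2·12.6944 = 40.1112; MC(Q_m) = 8.375 + 0.5·12.6944 = 14.7222.
Competitive Q* = 22.85, so ΔQ = 10.1556; wedge = 40.1112 − 14.7222 = 25.389.
Deadweight loss = ½ × 10.1556 × 25.389 = 128.92.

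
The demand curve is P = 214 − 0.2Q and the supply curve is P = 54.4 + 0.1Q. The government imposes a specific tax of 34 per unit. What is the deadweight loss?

1926.67

Competitive equilibrium: 214 − 0.2Q = 54.4 + 0.1Q → Q* = 532, P* = 107.6.
With the tax, the buyer price exceeds the seller price by 34: (214 − 0.2Q) − (54.4 + 0.1Q) = 34 → Q' = 418.6667.
ΔQ = 532 − 418.6667 = 113.3333; the wedge equals the tax, 34.
Deadweight loss = ½ × 113.3333 × 34 = 1926.67.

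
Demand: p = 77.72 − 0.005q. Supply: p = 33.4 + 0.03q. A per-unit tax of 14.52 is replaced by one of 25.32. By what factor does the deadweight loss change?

3.041

Competitive equilibrium: 77.72 − 0.005q = 33.4 + 0.03q → q* = 1266.2857, p* = 71.3886.
For a per-unit tax t: Δq = t/0.035, so DWL = ½·t·(t/0.035) = t²/0.07.
At t = 14.52: DWL = 3011.863. At t = 25.32: DWL = 9158.606.
Ratio = (25.32/14.52)² = 3.041.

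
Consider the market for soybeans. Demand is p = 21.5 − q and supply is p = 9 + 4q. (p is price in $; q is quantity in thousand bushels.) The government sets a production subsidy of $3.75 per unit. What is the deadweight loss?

$1.41 thousand

Competitive equilibrium: 21.5 − q = 9 + 4q → q* = 2.5, p* = 19.
The subsidy lowers effective supply by 3.75: p = 5.25 + 4q.
New quantity: 21.5 − q = 5.25 + 4q → q' = 3.25.
Overproduction Δq = 3.25 − 2.5 = 0.75; wedge = subsidy = 3.75.
The triangle = ½ × 0.75 × 3.75 = $1.41 thousand.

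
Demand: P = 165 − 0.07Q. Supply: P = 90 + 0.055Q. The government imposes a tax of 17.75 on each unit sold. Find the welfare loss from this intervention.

1260.25

Competitive equilibrium: 165 − 0.07Q = 90 + 0.055Q → Q* = 600, P* = 123.
With the tax, the buyer price exceeds the seller price by 17.75: (165 − 0.07Q) − (90 + 0.055Q) = 17.75 → Q' = 458.
ΔQ = 600 − 458 = 142; the wedge equals the tax, 17.75.
DWL = ½ × 142 × 17.75 = 1260.25.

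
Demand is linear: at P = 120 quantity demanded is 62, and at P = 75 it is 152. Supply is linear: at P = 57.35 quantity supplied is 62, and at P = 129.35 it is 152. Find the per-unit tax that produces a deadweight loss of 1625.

65

Demand slope = (75 − 120)/(152 − 62) = −0.5, so P = 151 − 0.5Q.
Supply slope = (129.35 − 57.35)/(152 − 62) = 0.8, so P = 7.75 + 0.8Q.
Competitive equilibrium: 151 − 0.5Q = 7.75 + 0.8Q → Q* = 110.1923, P* = 95.9038.
A tax t gives ΔQ = t/1.3 and wedge t, so DWL = t²/2.6.
t²/2.6 = 1625 → t² = 4225 → t = 65.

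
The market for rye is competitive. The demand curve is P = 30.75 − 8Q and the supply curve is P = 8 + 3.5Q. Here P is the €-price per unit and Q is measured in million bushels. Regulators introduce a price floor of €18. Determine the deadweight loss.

Competitive equilibrium: 30.75 − 8Q = 8 + 3.5Q → Q* = 1.9783, P* = 14.9239.
At the floor P = 18, quantity demanded = (30.75 − 18)/8 = 1.5938.
Sellers' marginal cost at Q' = 1.5938: 8 + 3.5·1.5938 = 13.5783.
ΔQ = 1.9783 − 1.5938 = 0.3845; wedge = 18 − 13.5783 = 4.4217.
DWL = ½ × 0.3845 × 4.4217 = €0.85 million.

€0.85 million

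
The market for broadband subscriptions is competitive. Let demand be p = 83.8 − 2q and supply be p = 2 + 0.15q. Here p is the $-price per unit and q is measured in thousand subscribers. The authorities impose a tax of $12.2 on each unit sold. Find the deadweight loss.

$34.61 thousand

Competitive equilibrium: 83.8 − 2q = 2 + 0.15q → q* = 38.0465, p* = 7.707.
With the tax, the buyer price exceeds the seller price by 12.2: (83.8 − 2q) − (2 + 0.15q) = 12.2 → q' = 32.3721.
Δq = 38.0465 − 32.3721 = 5.6744; the wedge equals the tax, 12.2.
The triangle = ½ × 5.6744 × 12.2 = $34.61 thousand.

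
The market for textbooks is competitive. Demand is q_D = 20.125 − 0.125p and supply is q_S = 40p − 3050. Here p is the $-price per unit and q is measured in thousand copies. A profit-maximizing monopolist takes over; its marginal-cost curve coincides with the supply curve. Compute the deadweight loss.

$111.53 thousand

In inverse form: demand p = 161 − 8q, supply p = 76.25 + 0.025q.
Competitive equilibrium: 161 − 8q = 76.25 + 0.025q → q* = 10.5607, p* = 76.514.
Marginal revenue: MR = 161 − 16q. Set MR = MC: 161 − 16q = 76.25 + 0.025q → q_m = 5.2886.
Price p_m = 161 − 8·5.2886 = 118.6912; MC(q_m) = 76.25 + 0.025·5.2886 = 76.3822.
Competitive q* = 10.5607, so Δq = 5.2721; wedge = 118.6912 − 76.3822 = 42.309.
Welfare loss = ½ × 5.2721 × 42.309 = $111.53 thousand.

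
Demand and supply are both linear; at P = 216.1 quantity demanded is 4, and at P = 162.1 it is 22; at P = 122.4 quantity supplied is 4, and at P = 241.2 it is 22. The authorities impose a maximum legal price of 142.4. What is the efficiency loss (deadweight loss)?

Demand slope = (162.1 − 216.1)/(22 − 4) = −3, so P = 228.1 − 3Q.
Supply slope = (241.2 − 122.4)/(22 − 4) = 6.6, so P = 96 + 6.6Q.
Competitive equilibrium: 228.1 − 3Q = 96 + 6.6Q → Q* = 13.7604, P* = 186.8188.
At the ceiling P = 142.4, quantity supplied = (142.4 − 96)/6.6 = 7.0303.
Willingness to pay at Q' = 7.0303: 228.1 − 3·7.0303 = 207.0091.
ΔQ = 13.7604 − 7.0303 = 6.7301; wedge = 207.0091 − 142.4 = 64.6091.
Deadweight loss = ½ × 6.7301 × 64.6091 = 217.41.

217.41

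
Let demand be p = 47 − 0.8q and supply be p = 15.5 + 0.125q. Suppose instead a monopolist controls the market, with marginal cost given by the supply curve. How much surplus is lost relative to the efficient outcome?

115.36

Competitive equilibrium: 47 − 0.8q = 15.5 + 0.125q → q* = 34.0541, p* = 19.7568.
Marginal revenue: MR = 47 − 1.6q. Set MR = MC: 47 − 1.6q = 15.5 + 0.125q → q_m = 18.2609.
Price p_m = 47 − 0.8·18.2609 = 32.3913; MC(q_m) = 15.5 + 0.125·18.2609 = 17.7826.
Competitive q* = 34.0541, so Δq = 15.7932; wedge = 32.3913 − 17.7826 = 14.6087.
The triangle = ½ × 15.7932 × 14.6087 = 115.36.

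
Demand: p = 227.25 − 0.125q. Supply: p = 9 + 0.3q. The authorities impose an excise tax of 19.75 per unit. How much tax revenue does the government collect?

9224.41

Competitive equilibrium: 227.25 − 0.125q = 9 + 0.3q → q* = 513.5294, p* = 163.0588.
With the tax, the buyer price exceeds the seller price by 19.75: (227.25 − 0.125q) − (9 + 0.3q) = 19.75 → q' = 467.0588.
Tax revenue = 19.75 × 467.0588 = 9224.41.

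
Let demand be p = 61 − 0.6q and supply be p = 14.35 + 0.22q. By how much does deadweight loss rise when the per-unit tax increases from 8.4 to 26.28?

378.10

Competitive equilibrium: 61 − 0.6q = 14.35 + 0.22q → q* = 56.8902, p* = 26.8659.
For a per-unit tax t: Δq = t/0.82, so DWL = ½·t·(t/0.82) = t²/1.64.
At t = 8.4: DWL = 43.024. At t = 26.28: DWL = 421.121.
Increase = 421.121 − 43.024 = 378.10.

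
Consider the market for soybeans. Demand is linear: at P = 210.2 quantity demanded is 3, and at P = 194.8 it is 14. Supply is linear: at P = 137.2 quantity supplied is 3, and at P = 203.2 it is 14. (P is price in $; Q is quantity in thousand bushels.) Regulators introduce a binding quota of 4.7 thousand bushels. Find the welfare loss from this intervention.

Demand slope = (194.8 − 210.2)/(14 − 3) = −1.4, so P = 214.4 − 1.4Q.
Supply slope = (203.2 − 137.2)/(14 − 3) = 6, so P = 119.2 + 6Q.
Competitive equilibrium: 214.4 − 1.4Q = 119.2 + 6Q → Q* = 12.8649, P* = 196.3892.
At Q = 4.7: demand price = 214.4 − 1.4·4.7 = 207.82; supply price = 119.2 + 6·4.7 = 147.4.
ΔQ = 12.8649 − 4.7 = 8.1649; wedge = 207.82 − 147.4 = 60.42.
Welfare loss = ½ × 8.1649 × 60.42 = $246.66 thousand.

$246.66 thousand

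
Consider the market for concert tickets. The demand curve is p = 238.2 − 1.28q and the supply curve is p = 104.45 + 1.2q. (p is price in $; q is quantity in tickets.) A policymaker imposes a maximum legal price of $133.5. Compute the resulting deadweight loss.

$1095.50

Competitive equilibrium: 238.2 − 1.28q = 104.45 + 1.2q → q* = 53.9315, p* = 169.1677.
At the ceiling p = 133.5, quantity supplied = (133.5 − 104.45)/1.2 = 24.2083.
Willingness to pay at q' = 24.2083: 238.2 − 1.28·24.2083 = 207.2134.
Δq = 53.9315 − 24.2083 = 29.7232; wedge = 207.2134 − 133.5 = 73.7134.
The triangle = ½ × 29.7232 × 73.7134 = $1095.50.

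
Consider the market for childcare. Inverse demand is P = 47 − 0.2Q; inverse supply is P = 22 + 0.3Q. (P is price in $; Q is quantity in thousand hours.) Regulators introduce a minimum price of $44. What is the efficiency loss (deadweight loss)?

Competitive equilibrium: 47 − 0.2Q = 22 + 0.3Q → Q* = 50, P* = 37.
At the floor P = 44, quantity demanded = (47 − 44)/0.2 = 15.
Sellers' marginal cost at Q' = 15: 22 + 0.3·15 = 26.5.
ΔQ = 50 − 15 = 35; wedge = 44 − 26.5 = 17.5.
Deadweight loss = ½ × 35 × 17.5 = $306.25 thousand.

$306.25 thousand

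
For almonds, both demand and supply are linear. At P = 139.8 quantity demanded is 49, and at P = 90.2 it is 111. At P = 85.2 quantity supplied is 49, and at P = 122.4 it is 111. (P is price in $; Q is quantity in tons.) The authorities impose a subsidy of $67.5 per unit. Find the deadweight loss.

$1627.23

Demand slope = (90.2 − 139.8)/(111 − 49) = −0.8, so P = 179 − 0.8Q.
Supply slope = (122.4 − 85.2)/(111 − 49) = 0.6, so P = 55.8 + 0.6Q.
Competitive equilibrium: 179 − 0.8Q = 55.8 + 0.6Q → Q* = 88, P* = 108.6.
The subsidy lowers effective supply by 67.5: P = 0.6Q − 11.7.
New quantity: 179 − 0.8Q = 0.6Q − 11.7 → Q' = 136.2143.
Overproduction ΔQ = 136.2143 − 88 = 48.2143; wedge = subsidy = 67.5.
DWL = ½ × 48.2143 × 67.5 = $1627.23.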